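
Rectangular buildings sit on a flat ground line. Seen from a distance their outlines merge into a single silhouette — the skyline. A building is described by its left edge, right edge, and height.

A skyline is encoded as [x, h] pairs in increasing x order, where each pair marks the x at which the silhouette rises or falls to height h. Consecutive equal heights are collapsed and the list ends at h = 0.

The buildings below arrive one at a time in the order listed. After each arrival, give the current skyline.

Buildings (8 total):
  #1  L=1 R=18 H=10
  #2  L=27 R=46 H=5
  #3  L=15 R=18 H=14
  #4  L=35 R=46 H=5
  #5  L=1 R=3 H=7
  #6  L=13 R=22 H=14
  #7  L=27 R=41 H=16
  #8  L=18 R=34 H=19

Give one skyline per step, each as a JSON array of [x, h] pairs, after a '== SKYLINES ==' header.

== SKYLINES ==
[[1,10],[18,0]]
[[1,10],[18,0],[27,5],[46,0]]
[[1,10],[15,14],[18,0],[27,5],[46,0]]
[[1,10],[15,14],[18,0],[27,5],[46,0]]
[[1,10],[15,14],[18,0],[27,5],[46,0]]
[[1,10],[13,14],[22,0],[27,5],[46,0]]
[[1,10],[13,14],[22,0],[27,16],[41,5],[46,0]]
[[1,10],[13,14],[18,19],[34,16],[41,5],[46,0]]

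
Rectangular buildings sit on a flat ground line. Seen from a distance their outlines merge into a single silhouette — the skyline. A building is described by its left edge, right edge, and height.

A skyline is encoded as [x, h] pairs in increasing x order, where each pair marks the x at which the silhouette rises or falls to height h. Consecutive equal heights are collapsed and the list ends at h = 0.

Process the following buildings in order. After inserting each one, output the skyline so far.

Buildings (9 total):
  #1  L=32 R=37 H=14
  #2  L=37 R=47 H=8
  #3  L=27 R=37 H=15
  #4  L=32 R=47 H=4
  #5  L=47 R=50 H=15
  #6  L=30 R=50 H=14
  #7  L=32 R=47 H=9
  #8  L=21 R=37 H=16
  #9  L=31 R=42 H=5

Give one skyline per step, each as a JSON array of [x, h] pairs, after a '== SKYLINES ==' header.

== SKYLINES ==
[[32,14],[37,0]]
[[32,14],[37,8],[47,0]]
[[27,15],[37,8],[47,0]]
[[27,15],[37,8],[47,0]]
[[27,15],[37,8],[47,15],[50,0]]
[[27,15],[37,14],[47,15],[50,0]]
[[27,15],[37,14],[47,15],[50,0]]
[[21,16],[37,14],[47,15],[50,0]]
[[21,16],[37,14],[47,15],[50,0]]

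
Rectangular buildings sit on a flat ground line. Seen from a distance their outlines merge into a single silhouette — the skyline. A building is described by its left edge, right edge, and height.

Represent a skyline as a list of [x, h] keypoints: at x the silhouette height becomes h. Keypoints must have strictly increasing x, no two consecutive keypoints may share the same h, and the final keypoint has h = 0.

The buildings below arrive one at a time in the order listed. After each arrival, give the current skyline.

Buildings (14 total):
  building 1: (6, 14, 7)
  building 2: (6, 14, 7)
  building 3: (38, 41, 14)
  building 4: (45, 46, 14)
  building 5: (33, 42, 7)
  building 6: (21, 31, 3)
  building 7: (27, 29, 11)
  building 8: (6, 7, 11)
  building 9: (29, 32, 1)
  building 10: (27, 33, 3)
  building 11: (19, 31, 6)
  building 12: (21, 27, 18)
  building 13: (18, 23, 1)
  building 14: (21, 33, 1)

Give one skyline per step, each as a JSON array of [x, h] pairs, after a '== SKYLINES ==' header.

== SKYLINES ==
[[6,7],[14,0]]
[[6,7],[14,0]]
[[6,7],[14,0],[38,14],[41,0]]
[[6,7],[14,0],[38,14],[41,0],[45,14],[46,0]]
[[6,7],[14,0],[33,7],[38,14],[41,7],[42,0],[45,14],[46,0]]
[[6,7],[14,0],[21,3],[31,0],[33,7],[38,14],[41,7],[42,0],[45,14],[46,0]]
[[6,7],[14,0],[21,3],[27,11],[29,3],[31,0],[33,7],[38,14],[41,7],[42,0],[45,14],[46,0]]
[[6,11],[7,7],[14,0],[21,3],[27,11],[29,3],[31,0],[33,7],[38,14],[41,7],[42,0],[45,14],[46,0]]
[[6,11],[7,7],[14,0],[21,3],[27,11],[29,3],[31,1],[32,0],[33,7],[38,14],[41,7],[42,0],[45,14],[46,0]]
[[6,11],[7,7],[14,0],[21,3],[27,11],[29,3],[33,7],[38,14],[41,7],[42,0],[45,14],[46,0]]
[[6,11],[7,7],[14,0],[19,6],[27,11],[29,6],[31,3],[33,7],[38,14],[41,7],[42,0],[45,14],[46,0]]
[[6,11],[7,7],[14,0],[19,6],[21,18],[27,11],[29,6],[31,3],[33,7],[38,14],[41,7],[42,0],[45,14],[46,0]]
[[6,11],[7,7],[14,0],[18,1],[19,6],[21,18],[27,11],[29,6],[31,3],[33,7],[38,14],[41,7],[42,0],[45,14],[46,0]]
[[6,11],[7,7],[14,0],[18,1],[19,6],[21,18],[27,11],[29,6],[31,3],[33,7],[38,14],[41,7],[42,0],[45,14],[46,0]]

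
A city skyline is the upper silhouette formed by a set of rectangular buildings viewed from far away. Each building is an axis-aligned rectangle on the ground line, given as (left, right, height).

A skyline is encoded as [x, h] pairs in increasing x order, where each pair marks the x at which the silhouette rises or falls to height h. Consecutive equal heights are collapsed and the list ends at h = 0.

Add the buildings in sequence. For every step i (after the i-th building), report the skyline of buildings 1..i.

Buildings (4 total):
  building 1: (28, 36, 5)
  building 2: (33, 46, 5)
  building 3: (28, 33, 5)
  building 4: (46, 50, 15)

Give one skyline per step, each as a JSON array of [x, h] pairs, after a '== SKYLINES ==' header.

== SKYLINES ==
[[28,5],[36,0]]
[[28,5],[46,0]]
[[28,5],[46,0]]
[[28,5],[46,15],[50,0]]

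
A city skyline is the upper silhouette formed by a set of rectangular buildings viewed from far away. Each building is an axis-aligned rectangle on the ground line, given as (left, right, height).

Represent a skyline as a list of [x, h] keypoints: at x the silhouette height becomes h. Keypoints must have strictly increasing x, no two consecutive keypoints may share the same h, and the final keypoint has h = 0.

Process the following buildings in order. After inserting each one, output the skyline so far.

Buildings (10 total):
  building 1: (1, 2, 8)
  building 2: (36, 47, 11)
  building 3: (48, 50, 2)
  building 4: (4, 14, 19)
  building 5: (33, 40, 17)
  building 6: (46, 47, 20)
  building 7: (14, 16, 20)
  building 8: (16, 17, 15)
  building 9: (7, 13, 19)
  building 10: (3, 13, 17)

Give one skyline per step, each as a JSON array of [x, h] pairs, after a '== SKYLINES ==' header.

== SKYLINES ==
[[1,8],[2,0]]
[[1,8],[2,0],[36,11],[47,0]]
[[1,8],[2,0],[36,11],[47,0],[48,2],[50,0]]
[[1,8],[2,0],[4,19],[14,0],[36,11],[47,0],[48,2],[50,0]]
[[1,8],[2,0],[4,19],[14,0],[33,17],[40,11],[47,0],[48,2],[50,0]]
[[1,8],[2,0],[4,19],[14,0],[33,17],[40,11],[46,20],[47,0],[48,2],[50,0]]
[[1,8],[2,0],[4,19],[14,20],[16,0],[33,17],[40,11],[46,20],[47,0],[48,2],[50,0]]
[[1,8],[2,0],[4,19],[14,20],[16,15],[17,0],[33,17],[40,11],[46,20],[47,0],[48,2],[50,0]]
[[1,8],[2,0],[4,19],[14,20],[16,15],[17,0],[33,17],[40,11],[46,20],[47,0],[48,2],[50,0]]
[[1,8],[2,0],[3,17],[4,19],[14,20],[16,15],[17,0],[33,17],[40,11],[46,20],[47,0],[48,2],[50,0]]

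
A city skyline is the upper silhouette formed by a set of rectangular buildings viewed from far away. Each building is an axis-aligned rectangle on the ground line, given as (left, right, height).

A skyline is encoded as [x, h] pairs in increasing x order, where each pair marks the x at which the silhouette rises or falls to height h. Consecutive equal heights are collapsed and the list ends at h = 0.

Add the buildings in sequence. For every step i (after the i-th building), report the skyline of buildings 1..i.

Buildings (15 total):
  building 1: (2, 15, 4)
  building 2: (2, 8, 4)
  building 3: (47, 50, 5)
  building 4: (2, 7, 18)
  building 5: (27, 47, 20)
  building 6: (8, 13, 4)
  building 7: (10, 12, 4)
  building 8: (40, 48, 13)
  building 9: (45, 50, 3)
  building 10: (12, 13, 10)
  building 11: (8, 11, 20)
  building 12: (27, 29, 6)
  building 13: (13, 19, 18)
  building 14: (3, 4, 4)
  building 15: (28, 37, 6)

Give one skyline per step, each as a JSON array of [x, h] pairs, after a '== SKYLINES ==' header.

== SKYLINES ==
[[2,4],[15,0]]
[[2,4],[15,0]]
[[2,4],[15,0],[47,5],[50,0]]
[[2,18],[7,4],[15,0],[47,5],[50,0]]
[[2,18],[7,4],[15,0],[27,20],[47,5],[50,0]]
[[2,18],[7,4],[15,0],[27,20],[47,5],[50,0]]
[[2,18],[7,4],[15,0],[27,20],[47,5],[50,0]]
[[2,18],[7,4],[15,0],[27,20],[47,13],[48,5],[50,0]]
[[2,18],[7,4],[15,0],[27,20],[47,13],[48,5],[50,0]]
[[2,18],[7,4],[12,10],[13,4],[15,0],[27,20],[47,13],[48,5],[50,0]]
[[2,18],[7,4],[8,20],[11,4],[12,10],[13,4],[15,0],[27,20],[47,13],[48,5],[50,0]]
[[2,18],[7,4],[8,20],[11,4],[12,10],[13,4],[15,0],[27,20],[47,13],[48,5],[50,0]]
[[2,18],[7,4],[8,20],[11,4],[12,10],[13,18],[19,0],[27,20],[47,13],[48,5],[50,0]]
[[2,18],[7,4],[8,20],[11,4],[12,10],[13,18],[19,0],[27,20],[47,13],[48,5],[50,0]]
[[2,18],[7,4],[8,20],[11,4],[12,10],[13,18],[19,0],[27,20],[47,13],[48,5],[50,0]]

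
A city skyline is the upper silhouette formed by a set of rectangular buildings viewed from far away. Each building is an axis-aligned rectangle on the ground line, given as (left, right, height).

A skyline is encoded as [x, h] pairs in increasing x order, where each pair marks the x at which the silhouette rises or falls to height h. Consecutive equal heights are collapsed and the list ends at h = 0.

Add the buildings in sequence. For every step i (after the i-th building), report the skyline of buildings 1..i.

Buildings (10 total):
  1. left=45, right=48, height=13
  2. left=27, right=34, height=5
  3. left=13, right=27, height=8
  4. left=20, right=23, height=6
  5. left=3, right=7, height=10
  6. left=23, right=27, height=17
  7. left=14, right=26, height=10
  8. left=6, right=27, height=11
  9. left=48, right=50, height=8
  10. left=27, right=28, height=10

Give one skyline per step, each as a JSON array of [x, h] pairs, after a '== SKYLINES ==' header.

== SKYLINES ==
[[45,13],[48,0]]
[[27,5],[34,0],[45,13],[48,0]]
[[13,8],[27,5],[34,0],[45,13],[48,0]]
[[13,8],[27,5],[34,0],[45,13],[48,0]]
[[3,10],[7,0],[13,8],[27,5],[34,0],[45,13],[48,0]]
[[3,10],[7,0],[13,8],[23,17],[27,5],[34,0],[45,13],[48,0]]
[[3,10],[7,0],[13,8],[14,10],[23,17],[27,5],[34,0],[45,13],[48,0]]
[[3,10],[6,11],[23,17],[27,5],[34,0],[45,13],[48,0]]
[[3,10],[6,11],[23,17],[27,5],[34,0],[45,13],[48,8],[50,0]]
[[3,10],[6,11],[23,17],[27,10],[28,5],[34,0],[45,13],[48,8],[50,0]]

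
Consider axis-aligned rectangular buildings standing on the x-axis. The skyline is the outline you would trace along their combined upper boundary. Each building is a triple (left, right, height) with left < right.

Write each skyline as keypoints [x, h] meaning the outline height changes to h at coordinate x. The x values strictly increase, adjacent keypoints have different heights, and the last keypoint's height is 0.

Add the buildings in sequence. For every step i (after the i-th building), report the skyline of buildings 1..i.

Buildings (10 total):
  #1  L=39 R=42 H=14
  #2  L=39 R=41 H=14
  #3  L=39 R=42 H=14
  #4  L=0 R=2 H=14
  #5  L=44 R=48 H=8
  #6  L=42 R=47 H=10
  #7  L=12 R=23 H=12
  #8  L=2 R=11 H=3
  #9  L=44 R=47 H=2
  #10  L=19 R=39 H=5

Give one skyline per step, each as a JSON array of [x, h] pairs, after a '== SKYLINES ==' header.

== SKYLINES ==
[[39,14],[42,0]]
[[39,14],[42,0]]
[[39,14],[42,0]]
[[0,14],[2,0],[39,14],[42,0]]
[[0,14],[2,0],[39,14],[42,0],[44,8],[48,0]]
[[0,14],[2,0],[39,14],[42,10],[47,8],[48,0]]
[[0,14],[2,0],[12,12],[23,0],[39,14],[42,10],[47,8],[48,0]]
[[0,14],[2,3],[11,0],[12,12],[23,0],[39,14],[42,10],[47,8],[48,0]]
[[0,14],[2,3],[11,0],[12,12],[23,0],[39,14],[42,10],[47,8],[48,0]]
[[0,14],[2,3],[11,0],[12,12],[23,5],[39,14],[42,10],[47,8],[48,0]]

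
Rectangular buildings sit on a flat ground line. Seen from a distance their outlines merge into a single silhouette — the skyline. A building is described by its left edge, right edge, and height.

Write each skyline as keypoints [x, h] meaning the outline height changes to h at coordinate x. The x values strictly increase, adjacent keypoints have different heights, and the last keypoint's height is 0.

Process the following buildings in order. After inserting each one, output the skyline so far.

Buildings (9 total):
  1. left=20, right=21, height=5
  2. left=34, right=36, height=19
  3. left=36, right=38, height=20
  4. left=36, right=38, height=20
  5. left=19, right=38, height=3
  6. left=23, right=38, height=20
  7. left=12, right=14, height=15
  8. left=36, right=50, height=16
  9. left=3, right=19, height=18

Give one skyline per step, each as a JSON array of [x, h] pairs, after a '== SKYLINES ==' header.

== SKYLINES ==
[[20,5],[21,0]]
[[20,5],[21,0],[34,19],[36,0]]
[[20,5],[21,0],[34,19],[36,20],[38,0]]
[[20,5],[21,0],[34,19],[36,20],[38,0]]
[[19,3],[20,5],[21,3],[34,19],[36,20],[38,0]]
[[19,3],[20,5],[21,3],[23,20],[38,0]]
[[12,15],[14,0],[19,3],[20,5],[21,3],[23,20],[38,0]]
[[12,15],[14,0],[19,3],[20,5],[21,3],[23,20],[38,16],[50,0]]
[[3,18],[19,3],[20,5],[21,3],[23,20],[38,16],[50,0]]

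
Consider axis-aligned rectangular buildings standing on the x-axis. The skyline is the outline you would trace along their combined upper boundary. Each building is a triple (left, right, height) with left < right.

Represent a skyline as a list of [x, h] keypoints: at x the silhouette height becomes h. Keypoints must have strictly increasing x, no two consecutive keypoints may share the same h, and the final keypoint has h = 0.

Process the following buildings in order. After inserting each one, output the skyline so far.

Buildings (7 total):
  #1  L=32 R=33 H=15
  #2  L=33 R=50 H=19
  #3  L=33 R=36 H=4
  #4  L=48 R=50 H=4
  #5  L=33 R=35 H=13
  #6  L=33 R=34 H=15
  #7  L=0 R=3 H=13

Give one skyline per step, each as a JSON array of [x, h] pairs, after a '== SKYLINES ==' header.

== SKYLINES ==
[[32,15],[33,0]]
[[32,15],[33,19],[50,0]]
[[32,15],[33,19],[50,0]]
[[32,15],[33,19],[50,0]]
[[32,15],[33,19],[50,0]]
[[32,15],[33,19],[50,0]]
[[0,13],[3,0],[32,15],[33,19],[50,0]]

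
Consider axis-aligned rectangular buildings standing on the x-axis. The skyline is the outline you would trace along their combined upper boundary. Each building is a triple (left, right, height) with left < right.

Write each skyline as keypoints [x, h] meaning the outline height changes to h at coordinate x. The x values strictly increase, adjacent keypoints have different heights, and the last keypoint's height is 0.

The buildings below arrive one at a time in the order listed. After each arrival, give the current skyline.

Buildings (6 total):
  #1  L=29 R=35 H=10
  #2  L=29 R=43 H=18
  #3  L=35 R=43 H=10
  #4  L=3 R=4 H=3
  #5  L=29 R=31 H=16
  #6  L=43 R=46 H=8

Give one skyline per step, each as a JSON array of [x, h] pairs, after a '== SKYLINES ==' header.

== SKYLINES ==
[[29,10],[35,0]]
[[29,18],[43,0]]
[[29,18],[43,0]]
[[3,3],[4,0],[29,18],[43,0]]
[[3,3],[4,0],[29,18],[43,0]]
[[3,3],[4,0],[29,18],[43,8],[46,0]]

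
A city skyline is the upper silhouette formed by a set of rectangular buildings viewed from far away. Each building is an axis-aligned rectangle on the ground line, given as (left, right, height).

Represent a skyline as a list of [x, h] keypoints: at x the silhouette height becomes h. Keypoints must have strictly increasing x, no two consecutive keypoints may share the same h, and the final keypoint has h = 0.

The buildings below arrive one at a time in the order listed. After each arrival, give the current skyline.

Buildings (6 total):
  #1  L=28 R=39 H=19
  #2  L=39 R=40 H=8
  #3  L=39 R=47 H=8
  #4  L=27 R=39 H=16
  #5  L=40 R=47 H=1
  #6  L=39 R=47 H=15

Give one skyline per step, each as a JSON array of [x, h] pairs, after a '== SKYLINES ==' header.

== SKYLINES ==
[[28,19],[39,0]]
[[28,19],[39,8],[40,0]]
[[28,19],[39,8],[47,0]]
[[27,16],[28,19],[39,8],[47,0]]
[[27,16],[28,19],[39,8],[47,0]]
[[27,16],[28,19],[39,15],[47,0]]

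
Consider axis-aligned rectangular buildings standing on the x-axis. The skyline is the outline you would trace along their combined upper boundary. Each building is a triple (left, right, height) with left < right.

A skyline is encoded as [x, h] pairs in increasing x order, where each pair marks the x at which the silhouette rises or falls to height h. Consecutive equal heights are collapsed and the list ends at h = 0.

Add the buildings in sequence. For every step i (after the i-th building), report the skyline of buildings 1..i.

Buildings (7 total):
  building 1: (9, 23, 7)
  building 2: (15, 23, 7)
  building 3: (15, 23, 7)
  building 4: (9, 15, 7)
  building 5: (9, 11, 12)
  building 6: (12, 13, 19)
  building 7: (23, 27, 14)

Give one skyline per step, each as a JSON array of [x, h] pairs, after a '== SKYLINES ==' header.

== SKYLINES ==
[[9,7],[23,0]]
[[9,7],[23,0]]
[[9,7],[23,0]]
[[9,7],[23,0]]
[[9,12],[11,7],[23,0]]
[[9,12],[11,7],[12,19],[13,7],[23,0]]
[[9,12],[11,7],[12,19],[13,7],[23,14],[27,0]]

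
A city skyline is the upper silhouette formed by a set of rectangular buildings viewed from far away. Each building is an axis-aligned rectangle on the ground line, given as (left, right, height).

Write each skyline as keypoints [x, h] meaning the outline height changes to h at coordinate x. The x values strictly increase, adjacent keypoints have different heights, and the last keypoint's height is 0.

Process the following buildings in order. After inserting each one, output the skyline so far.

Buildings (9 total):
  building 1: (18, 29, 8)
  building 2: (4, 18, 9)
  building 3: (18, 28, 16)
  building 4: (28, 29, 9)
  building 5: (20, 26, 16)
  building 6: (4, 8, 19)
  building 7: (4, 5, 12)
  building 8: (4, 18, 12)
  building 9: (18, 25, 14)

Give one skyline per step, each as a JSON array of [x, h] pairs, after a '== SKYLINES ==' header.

== SKYLINES ==
[[18,8],[29,0]]
[[4,9],[18,8],[29,0]]
[[4,9],[18,16],[28,8],[29,0]]
[[4,9],[18,16],[28,9],[29,0]]
[[4,9],[18,16],[28,9],[29,0]]
[[4,19],[8,9],[18,16],[28,9],[29,0]]
[[4,19],[8,9],[18,16],[28,9],[29,0]]
[[4,19],[8,12],[18,16],[28,9],[29,0]]
[[4,19],[8,12],[18,16],[28,9],[29,0]]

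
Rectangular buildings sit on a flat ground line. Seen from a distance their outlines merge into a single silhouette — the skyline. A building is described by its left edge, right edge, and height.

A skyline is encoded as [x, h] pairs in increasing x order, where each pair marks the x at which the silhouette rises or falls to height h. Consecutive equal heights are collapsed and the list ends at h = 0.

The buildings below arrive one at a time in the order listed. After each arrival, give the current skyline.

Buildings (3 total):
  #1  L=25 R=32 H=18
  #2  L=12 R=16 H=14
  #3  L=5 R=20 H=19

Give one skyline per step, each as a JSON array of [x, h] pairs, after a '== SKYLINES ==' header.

== SKYLINES ==
[[25,18],[32,0]]
[[12,14],[16,0],[25,18],[32,0]]
[[5,19],[20,0],[25,18],[32,0]]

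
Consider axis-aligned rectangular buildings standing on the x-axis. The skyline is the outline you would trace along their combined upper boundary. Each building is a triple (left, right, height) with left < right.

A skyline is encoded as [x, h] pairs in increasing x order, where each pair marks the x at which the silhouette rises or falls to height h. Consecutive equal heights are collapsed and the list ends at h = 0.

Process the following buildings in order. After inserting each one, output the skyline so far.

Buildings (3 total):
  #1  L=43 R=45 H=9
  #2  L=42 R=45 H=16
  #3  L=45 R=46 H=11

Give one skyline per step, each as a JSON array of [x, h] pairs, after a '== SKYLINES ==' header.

== SKYLINES ==
[[43,9],[45,0]]
[[42,16],[45,0]]
[[42,16],[45,11],[46,0]]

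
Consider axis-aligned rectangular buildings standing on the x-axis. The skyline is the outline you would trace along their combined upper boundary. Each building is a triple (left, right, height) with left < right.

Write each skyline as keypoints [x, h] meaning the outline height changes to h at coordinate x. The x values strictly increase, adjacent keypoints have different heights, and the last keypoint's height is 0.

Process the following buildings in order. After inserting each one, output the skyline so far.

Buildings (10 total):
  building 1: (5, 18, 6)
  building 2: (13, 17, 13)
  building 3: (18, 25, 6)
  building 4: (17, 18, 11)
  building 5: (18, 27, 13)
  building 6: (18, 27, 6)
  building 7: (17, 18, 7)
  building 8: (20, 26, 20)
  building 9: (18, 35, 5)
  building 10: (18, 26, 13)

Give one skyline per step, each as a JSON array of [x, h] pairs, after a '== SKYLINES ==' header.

== SKYLINES ==
[[5,6],[18,0]]
[[5,6],[13,13],[17,6],[18,0]]
[[5,6],[13,13],[17,6],[25,0]]
[[5,6],[13,13],[17,11],[18,6],[25,0]]
[[5,6],[13,13],[17,11],[18,13],[27,0]]
[[5,6],[13,13],[17,11],[18,13],[27,0]]
[[5,6],[13,13],[17,11],[18,13],[27,0]]
[[5,6],[13,13],[17,11],[18,13],[20,20],[26,13],[27,0]]
[[5,6],[13,13],[17,11],[18,13],[20,20],[26,13],[27,5],[35,0]]
[[5,6],[13,13],[17,11],[18,13],[20,20],[26,13],[27,5],[35,0]]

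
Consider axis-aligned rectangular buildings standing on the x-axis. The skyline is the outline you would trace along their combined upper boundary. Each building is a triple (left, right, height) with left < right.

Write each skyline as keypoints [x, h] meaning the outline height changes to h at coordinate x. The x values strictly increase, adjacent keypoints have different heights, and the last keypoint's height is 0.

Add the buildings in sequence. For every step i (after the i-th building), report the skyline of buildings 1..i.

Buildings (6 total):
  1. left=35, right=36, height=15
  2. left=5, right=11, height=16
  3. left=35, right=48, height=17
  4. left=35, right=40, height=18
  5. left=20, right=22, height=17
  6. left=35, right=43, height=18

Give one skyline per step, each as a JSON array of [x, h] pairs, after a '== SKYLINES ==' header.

== SKYLINES ==
[[35,15],[36,0]]
[[5,16],[11,0],[35,15],[36,0]]
[[5,16],[11,0],[35,17],[48,0]]
[[5,16],[11,0],[35,18],[40,17],[48,0]]
[[5,16],[11,0],[20,17],[22,0],[35,18],[40,17],[48,0]]
[[5,16],[11,0],[20,17],[22,0],[35,18],[43,17],[48,0]]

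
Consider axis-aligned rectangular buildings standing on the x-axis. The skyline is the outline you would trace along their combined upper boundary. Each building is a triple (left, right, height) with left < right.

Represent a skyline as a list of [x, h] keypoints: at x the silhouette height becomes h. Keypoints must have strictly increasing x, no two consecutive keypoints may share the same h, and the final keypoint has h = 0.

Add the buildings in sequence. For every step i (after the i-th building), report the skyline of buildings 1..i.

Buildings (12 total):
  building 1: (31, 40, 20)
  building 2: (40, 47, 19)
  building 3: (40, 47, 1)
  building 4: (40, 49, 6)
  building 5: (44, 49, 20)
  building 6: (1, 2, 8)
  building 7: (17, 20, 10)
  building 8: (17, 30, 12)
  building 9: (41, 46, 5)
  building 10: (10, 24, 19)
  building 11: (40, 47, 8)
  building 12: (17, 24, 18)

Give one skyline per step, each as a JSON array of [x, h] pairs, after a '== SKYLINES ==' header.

== SKYLINES ==
[[31,20],[40,0]]
[[31,20],[40,19],[47,0]]
[[31,20],[40,19],[47,0]]
[[31,20],[40,19],[47,6],[49,0]]
[[31,20],[40,19],[44,20],[49,0]]
[[1,8],[2,0],[31,20],[40,19],[44,20],[49,0]]
[[1,8],[2,0],[17,10],[20,0],[31,20],[40,19],[44,20],[49,0]]
[[1,8],[2,0],[17,12],[30,0],[31,20],[40,19],[44,20],[49,0]]
[[1,8],[2,0],[17,12],[30,0],[31,20],[40,19],[44,20],[49,0]]
[[1,8],[2,0],[10,19],[24,12],[30,0],[31,20],[40,19],[44,20],[49,0]]
[[1,8],[2,0],[10,19],[24,12],[30,0],[31,20],[40,19],[44,20],[49,0]]
[[1,8],[2,0],[10,19],[24,12],[30,0],[31,20],[40,19],[44,20],[49,0]]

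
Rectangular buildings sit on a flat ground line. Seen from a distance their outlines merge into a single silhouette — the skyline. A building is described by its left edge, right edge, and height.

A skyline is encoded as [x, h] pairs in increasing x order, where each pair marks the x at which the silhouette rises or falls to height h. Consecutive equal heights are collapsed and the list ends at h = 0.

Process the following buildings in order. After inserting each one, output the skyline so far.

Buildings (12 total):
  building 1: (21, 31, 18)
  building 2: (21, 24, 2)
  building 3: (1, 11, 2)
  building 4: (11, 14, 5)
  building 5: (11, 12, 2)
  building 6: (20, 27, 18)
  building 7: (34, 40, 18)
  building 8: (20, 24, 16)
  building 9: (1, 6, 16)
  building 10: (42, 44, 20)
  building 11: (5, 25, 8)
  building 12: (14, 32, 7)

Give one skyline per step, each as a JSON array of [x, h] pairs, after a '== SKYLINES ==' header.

== SKYLINES ==
[[21,18],[31,0]]
[[21,18],[31,0]]
[[1,2],[11,0],[21,18],[31,0]]
[[1,2],[11,5],[14,0],[21,18],[31,0]]
[[1,2],[11,5],[14,0],[21,18],[31,0]]
[[1,2],[11,5],[14,0],[20,18],[31,0]]
[[1,2],[11,5],[14,0],[20,18],[31,0],[34,18],[40,0]]
[[1,2],[11,5],[14,0],[20,18],[31,0],[34,18],[40,0]]
[[1,16],[6,2],[11,5],[14,0],[20,18],[31,0],[34,18],[40,0]]
[[1,16],[6,2],[11,5],[14,0],[20,18],[31,0],[34,18],[40,0],[42,20],[44,0]]
[[1,16],[6,8],[20,18],[31,0],[34,18],[40,0],[42,20],[44,0]]
[[1,16],[6,8],[20,18],[31,7],[32,0],[34,18],[40,0],[42,20],[44,0]]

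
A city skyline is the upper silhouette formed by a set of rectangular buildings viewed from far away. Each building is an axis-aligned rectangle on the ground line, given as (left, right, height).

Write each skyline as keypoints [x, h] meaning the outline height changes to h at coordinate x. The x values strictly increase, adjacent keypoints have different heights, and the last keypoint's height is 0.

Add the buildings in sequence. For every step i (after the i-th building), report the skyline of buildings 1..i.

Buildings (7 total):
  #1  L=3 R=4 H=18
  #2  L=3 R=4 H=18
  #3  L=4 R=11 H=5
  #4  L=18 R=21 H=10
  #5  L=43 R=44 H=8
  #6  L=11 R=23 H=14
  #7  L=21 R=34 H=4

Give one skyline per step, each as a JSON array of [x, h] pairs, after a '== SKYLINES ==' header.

== SKYLINES ==
[[3,18],[4,0]]
[[3,18],[4,0]]
[[3,18],[4,5],[11,0]]
[[3,18],[4,5],[11,0],[18,10],[21,0]]
[[3,18],[4,5],[11,0],[18,10],[21,0],[43,8],[44,0]]
[[3,18],[4,5],[11,14],[23,0],[43,8],[44,0]]
[[3,18],[4,5],[11,14],[23,4],[34,0],[43,8],[44,0]]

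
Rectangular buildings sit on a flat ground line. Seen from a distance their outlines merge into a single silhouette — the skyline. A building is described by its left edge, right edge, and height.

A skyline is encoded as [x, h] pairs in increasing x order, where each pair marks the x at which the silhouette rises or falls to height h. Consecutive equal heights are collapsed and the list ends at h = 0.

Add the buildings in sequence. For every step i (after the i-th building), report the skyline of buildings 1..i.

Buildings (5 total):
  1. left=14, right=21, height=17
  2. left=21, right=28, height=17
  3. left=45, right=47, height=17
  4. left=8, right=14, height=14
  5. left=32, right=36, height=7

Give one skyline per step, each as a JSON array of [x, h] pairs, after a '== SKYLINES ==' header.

== SKYLINES ==
[[14,17],[21,0]]
[[14,17],[28,0]]
[[14,17],[28,0],[45,17],[47,0]]
[[8,14],[14,17],[28,0],[45,17],[47,0]]
[[8,14],[14,17],[28,0],[32,7],[36,0],[45,17],[47,0]]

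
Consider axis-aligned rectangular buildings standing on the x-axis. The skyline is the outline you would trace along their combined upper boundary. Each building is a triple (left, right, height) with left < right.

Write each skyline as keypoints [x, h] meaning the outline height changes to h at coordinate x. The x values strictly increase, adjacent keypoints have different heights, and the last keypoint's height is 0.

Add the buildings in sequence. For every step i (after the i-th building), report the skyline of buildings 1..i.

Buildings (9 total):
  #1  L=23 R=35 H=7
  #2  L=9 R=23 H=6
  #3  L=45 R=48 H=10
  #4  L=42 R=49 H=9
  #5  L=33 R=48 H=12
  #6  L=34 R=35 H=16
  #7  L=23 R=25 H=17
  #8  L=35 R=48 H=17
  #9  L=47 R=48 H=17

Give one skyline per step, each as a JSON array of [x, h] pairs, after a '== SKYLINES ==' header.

== SKYLINES ==
[[23,7],[35,0]]
[[9,6],[23,7],[35,0]]
[[9,6],[23,7],[35,0],[45,10],[48,0]]
[[9,6],[23,7],[35,0],[42,9],[45,10],[48,9],[49,0]]
[[9,6],[23,7],[33,12],[48,9],[49,0]]
[[9,6],[23,7],[33,12],[34,16],[35,12],[48,9],[49,0]]
[[9,6],[23,17],[25,7],[33,12],[34,16],[35,12],[48,9],[49,0]]
[[9,6],[23,17],[25,7],[33,12],[34,16],[35,17],[48,9],[49,0]]
[[9,6],[23,17],[25,7],[33,12],[34,16],[35,17],[48,9],[49,0]]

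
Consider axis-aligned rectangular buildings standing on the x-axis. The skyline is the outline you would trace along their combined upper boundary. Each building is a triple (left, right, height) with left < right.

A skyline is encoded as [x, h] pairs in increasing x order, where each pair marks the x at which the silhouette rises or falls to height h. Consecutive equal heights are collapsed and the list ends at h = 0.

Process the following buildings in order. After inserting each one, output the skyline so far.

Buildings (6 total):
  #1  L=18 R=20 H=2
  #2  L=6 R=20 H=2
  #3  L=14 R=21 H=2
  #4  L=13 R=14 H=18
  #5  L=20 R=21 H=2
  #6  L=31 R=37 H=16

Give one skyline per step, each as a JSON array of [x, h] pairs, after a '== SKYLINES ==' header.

== SKYLINES ==
[[18,2],[20,0]]
[[6,2],[20,0]]
[[6,2],[21,0]]
[[6,2],[13,18],[14,2],[21,0]]
[[6,2],[13,18],[14,2],[21,0]]
[[6,2],[13,18],[14,2],[21,0],[31,16],[37,0]]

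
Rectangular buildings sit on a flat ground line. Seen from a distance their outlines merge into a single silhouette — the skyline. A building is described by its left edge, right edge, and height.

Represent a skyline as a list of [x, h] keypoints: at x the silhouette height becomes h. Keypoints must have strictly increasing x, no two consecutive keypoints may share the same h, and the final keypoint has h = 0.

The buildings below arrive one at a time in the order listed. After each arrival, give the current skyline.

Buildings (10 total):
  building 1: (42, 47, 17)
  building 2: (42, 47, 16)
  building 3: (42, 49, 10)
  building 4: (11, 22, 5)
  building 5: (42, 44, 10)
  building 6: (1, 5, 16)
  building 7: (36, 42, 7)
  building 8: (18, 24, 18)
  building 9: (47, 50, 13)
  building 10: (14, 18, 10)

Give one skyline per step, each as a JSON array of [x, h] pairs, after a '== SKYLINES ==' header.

== SKYLINES ==
[[42,17],[47,0]]
[[42,17],[47,0]]
[[42,17],[47,10],[49,0]]
[[11,5],[22,0],[42,17],[47,10],[49,0]]
[[11,5],[22,0],[42,17],[47,10],[49,0]]
[[1,16],[5,0],[11,5],[22,0],[42,17],[47,10],[49,0]]
[[1,16],[5,0],[11,5],[22,0],[36,7],[42,17],[47,10],[49,0]]
[[1,16],[5,0],[11,5],[18,18],[24,0],[36,7],[42,17],[47,10],[49,0]]
[[1,16],[5,0],[11,5],[18,18],[24,0],[36,7],[42,17],[47,13],[50,0]]
[[1,16],[5,0],[11,5],[14,10],[18,18],[24,0],[36,7],[42,17],[47,13],[50,0]]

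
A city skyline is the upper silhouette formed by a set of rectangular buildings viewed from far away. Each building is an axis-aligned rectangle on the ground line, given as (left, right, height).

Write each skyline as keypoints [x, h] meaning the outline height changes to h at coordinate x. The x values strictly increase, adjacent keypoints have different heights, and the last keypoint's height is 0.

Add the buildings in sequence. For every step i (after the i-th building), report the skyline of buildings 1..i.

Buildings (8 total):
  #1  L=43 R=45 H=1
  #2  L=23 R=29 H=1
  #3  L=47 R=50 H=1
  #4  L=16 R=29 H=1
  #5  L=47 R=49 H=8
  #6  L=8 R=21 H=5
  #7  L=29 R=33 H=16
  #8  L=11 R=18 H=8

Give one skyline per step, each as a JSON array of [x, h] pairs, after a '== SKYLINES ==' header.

== SKYLINES ==
[[43,1],[45,0]]
[[23,1],[29,0],[43,1],[45,0]]
[[23,1],[29,0],[43,1],[45,0],[47,1],[50,0]]
[[16,1],[29,0],[43,1],[45,0],[47,1],[50,0]]
[[16,1],[29,0],[43,1],[45,0],[47,8],[49,1],[50,0]]
[[8,5],[21,1],[29,0],[43,1],[45,0],[47,8],[49,1],[50,0]]
[[8,5],[21,1],[29,16],[33,0],[43,1],[45,0],[47,8],[49,1],[50,0]]
[[8,5],[11,8],[18,5],[21,1],[29,16],[33,0],[43,1],[45,0],[47,8],[49,1],[50,0]]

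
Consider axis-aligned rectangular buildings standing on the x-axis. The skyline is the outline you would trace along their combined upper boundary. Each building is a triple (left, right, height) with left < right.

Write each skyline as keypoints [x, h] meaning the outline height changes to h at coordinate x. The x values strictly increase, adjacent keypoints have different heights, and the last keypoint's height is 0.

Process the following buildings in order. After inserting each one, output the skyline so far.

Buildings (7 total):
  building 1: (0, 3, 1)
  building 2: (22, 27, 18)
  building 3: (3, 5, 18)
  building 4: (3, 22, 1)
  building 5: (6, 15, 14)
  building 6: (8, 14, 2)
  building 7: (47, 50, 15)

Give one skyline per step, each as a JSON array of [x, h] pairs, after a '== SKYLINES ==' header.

== SKYLINES ==
[[0,1],[3,0]]
[[0,1],[3,0],[22,18],[27,0]]
[[0,1],[3,18],[5,0],[22,18],[27,0]]
[[0,1],[3,18],[5,1],[22,18],[27,0]]
[[0,1],[3,18],[5,1],[6,14],[15,1],[22,18],[27,0]]
[[0,1],[3,18],[5,1],[6,14],[15,1],[22,18],[27,0]]
[[0,1],[3,18],[5,1],[6,14],[15,1],[22,18],[27,0],[47,15],[50,0]]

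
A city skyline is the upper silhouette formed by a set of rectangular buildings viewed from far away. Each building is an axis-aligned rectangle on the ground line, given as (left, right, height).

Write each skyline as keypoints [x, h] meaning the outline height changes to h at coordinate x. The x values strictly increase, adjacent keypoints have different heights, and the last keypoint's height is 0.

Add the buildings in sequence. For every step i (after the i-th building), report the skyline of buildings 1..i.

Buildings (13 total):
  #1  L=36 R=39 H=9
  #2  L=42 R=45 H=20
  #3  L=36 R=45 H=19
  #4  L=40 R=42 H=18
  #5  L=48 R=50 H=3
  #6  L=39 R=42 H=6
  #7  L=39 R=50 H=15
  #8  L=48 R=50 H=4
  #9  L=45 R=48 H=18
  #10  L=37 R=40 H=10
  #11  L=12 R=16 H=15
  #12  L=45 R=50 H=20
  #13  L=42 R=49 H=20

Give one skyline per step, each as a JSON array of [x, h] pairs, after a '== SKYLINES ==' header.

== SKYLINES ==
[[36,9],[39,0]]
[[36,9],[39,0],[42,20],[45,0]]
[[36,19],[42,20],[45,0]]
[[36,19],[42,20],[45,0]]
[[36,19],[42,20],[45,0],[48,3],[50,0]]
[[36,19],[42,20],[45,0],[48,3],[50,0]]
[[36,19],[42,20],[45,15],[50,0]]
[[36,19],[42,20],[45,15],[50,0]]
[[36,19],[42,20],[45,18],[48,15],[50,0]]
[[36,19],[42,20],[45,18],[48,15],[50,0]]
[[12,15],[16,0],[36,19],[42,20],[45,18],[48,15],[50,0]]
[[12,15],[16,0],[36,19],[42,20],[50,0]]
[[12,15],[16,0],[36,19],[42,20],[50,0]]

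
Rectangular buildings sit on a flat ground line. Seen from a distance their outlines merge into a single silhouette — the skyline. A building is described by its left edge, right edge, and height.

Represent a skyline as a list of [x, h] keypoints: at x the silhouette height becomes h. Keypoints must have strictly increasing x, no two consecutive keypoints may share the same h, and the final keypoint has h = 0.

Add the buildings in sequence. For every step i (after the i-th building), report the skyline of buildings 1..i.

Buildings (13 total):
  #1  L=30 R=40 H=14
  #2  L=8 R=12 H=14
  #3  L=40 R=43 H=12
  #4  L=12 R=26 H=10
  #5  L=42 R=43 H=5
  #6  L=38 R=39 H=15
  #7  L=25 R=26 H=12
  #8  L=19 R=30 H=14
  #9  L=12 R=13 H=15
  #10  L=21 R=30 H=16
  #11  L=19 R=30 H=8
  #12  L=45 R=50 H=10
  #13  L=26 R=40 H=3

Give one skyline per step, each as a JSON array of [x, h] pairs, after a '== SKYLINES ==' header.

== SKYLINES ==
[[30,14],[40,0]]
[[8,14],[12,0],[30,14],[40,0]]
[[8,14],[12,0],[30,14],[40,12],[43,0]]
[[8,14],[12,10],[26,0],[30,14],[40,12],[43,0]]
[[8,14],[12,10],[26,0],[30,14],[40,12],[43,0]]
[[8,14],[12,10],[26,0],[30,14],[38,15],[39,14],[40,12],[43,0]]
[[8,14],[12,10],[25,12],[26,0],[30,14],[38,15],[39,14],[40,12],[43,0]]
[[8,14],[12,10],[19,14],[38,15],[39,14],[40,12],[43,0]]
[[8,14],[12,15],[13,10],[19,14],[38,15],[39,14],[40,12],[43,0]]
[[8,14],[12,15],[13,10],[19,14],[21,16],[30,14],[38,15],[39,14],[40,12],[43,0]]
[[8,14],[12,15],[13,10],[19,14],[21,16],[30,14],[38,15],[39,14],[40,12],[43,0]]
[[8,14],[12,15],[13,10],[19,14],[21,16],[30,14],[38,15],[39,14],[40,12],[43,0],[45,10],[50,0]]
[[8,14],[12,15],[13,10],[19,14],[21,16],[30,14],[38,15],[39,14],[40,12],[43,0],[45,10],[50,0]]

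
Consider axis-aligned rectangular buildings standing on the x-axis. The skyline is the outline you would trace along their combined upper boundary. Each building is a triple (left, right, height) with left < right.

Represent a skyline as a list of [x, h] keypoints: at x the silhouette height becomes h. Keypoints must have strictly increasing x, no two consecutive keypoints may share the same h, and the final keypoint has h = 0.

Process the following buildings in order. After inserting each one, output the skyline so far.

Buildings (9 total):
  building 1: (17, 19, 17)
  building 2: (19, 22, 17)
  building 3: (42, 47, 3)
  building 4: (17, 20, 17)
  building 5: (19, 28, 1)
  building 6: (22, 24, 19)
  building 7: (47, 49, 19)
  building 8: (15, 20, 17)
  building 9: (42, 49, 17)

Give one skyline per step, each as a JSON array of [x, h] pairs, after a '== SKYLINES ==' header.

== SKYLINES ==
[[17,17],[19,0]]
[[17,17],[22,0]]
[[17,17],[22,0],[42,3],[47,0]]
[[17,17],[22,0],[42,3],[47,0]]
[[17,17],[22,1],[28,0],[42,3],[47,0]]
[[17,17],[22,19],[24,1],[28,0],[42,3],[47,0]]
[[17,17],[22,19],[24,1],[28,0],[42,3],[47,19],[49,0]]
[[15,17],[22,19],[24,1],[28,0],[42,3],[47,19],[49,0]]
[[15,17],[22,19],[24,1],[28,0],[42,17],[47,19],[49,0]]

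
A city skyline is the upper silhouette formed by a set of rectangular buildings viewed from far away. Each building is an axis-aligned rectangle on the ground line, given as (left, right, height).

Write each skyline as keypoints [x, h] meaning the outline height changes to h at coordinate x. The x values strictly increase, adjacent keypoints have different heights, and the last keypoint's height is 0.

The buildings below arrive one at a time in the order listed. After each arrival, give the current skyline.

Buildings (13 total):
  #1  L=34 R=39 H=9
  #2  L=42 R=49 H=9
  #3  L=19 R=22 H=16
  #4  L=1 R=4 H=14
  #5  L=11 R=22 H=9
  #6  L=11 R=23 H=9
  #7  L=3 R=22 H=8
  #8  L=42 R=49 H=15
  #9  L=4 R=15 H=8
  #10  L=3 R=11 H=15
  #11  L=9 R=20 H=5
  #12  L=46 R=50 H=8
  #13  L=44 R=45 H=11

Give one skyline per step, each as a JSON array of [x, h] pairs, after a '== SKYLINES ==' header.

== SKYLINES ==
[[34,9],[39,0]]
[[34,9],[39,0],[42,9],[49,0]]
[[19,16],[22,0],[34,9],[39,0],[42,9],[49,0]]
[[1,14],[4,0],[19,16],[22,0],[34,9],[39,0],[42,9],[49,0]]
[[1,14],[4,0],[11,9],[19,16],[22,0],[34,9],[39,0],[42,9],[49,0]]
[[1,14],[4,0],[11,9],[19,16],[22,9],[23,0],[34,9],[39,0],[42,9],[49,0]]
[[1,14],[4,8],[11,9],[19,16],[22,9],[23,0],[34,9],[39,0],[42,9],[49,0]]
[[1,14],[4,8],[11,9],[19,16],[22,9],[23,0],[34,9],[39,0],[42,15],[49,0]]
[[1,14],[4,8],[11,9],[19,16],[22,9],[23,0],[34,9],[39,0],[42,15],[49,0]]
[[1,14],[3,15],[11,9],[19,16],[22,9],[23,0],[34,9],[39,0],[42,15],[49,0]]
[[1,14],[3,15],[11,9],[19,16],[22,9],[23,0],[34,9],[39,0],[42,15],[49,0]]
[[1,14],[3,15],[11,9],[19,16],[22,9],[23,0],[34,9],[39,0],[42,15],[49,8],[50,0]]
[[1,14],[3,15],[11,9],[19,16],[22,9],[23,0],[34,9],[39,0],[42,15],[49,8],[50,0]]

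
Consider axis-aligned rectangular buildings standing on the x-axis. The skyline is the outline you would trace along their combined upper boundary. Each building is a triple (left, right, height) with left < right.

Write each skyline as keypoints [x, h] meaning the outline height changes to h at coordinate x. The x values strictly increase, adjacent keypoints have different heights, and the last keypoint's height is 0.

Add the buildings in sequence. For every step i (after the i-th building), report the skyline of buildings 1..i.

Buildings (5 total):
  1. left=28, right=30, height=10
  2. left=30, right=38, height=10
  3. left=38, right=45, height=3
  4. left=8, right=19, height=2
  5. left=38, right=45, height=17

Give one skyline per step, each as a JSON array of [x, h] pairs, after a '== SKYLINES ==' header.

== SKYLINES ==
[[28,10],[30,0]]
[[28,10],[38,0]]
[[28,10],[38,3],[45,0]]
[[8,2],[19,0],[28,10],[38,3],[45,0]]
[[8,2],[19,0],[28,10],[38,17],[45,0]]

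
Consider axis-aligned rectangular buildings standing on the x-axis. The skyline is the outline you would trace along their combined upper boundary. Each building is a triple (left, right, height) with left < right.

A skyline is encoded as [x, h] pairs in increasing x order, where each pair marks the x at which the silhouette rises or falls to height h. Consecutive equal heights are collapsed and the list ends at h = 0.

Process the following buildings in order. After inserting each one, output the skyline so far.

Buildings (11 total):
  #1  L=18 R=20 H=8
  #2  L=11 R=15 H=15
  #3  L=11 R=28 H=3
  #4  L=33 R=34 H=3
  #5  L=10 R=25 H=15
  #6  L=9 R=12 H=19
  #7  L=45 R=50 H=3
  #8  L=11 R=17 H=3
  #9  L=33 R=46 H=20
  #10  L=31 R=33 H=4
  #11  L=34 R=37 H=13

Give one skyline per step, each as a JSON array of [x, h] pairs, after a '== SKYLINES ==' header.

== SKYLINES ==
[[18,8],[20,0]]
[[11,15],[15,0],[18,8],[20,0]]
[[11,15],[15,3],[18,8],[20,3],[28,0]]
[[11,15],[15,3],[18,8],[20,3],[28,0],[33,3],[34,0]]
[[10,15],[25,3],[28,0],[33,3],[34,0]]
[[9,19],[12,15],[25,3],[28,0],[33,3],[34,0]]
[[9,19],[12,15],[25,3],[28,0],[33,3],[34,0],[45,3],[50,0]]
[[9,19],[12,15],[25,3],[28,0],[33,3],[34,0],[45,3],[50,0]]
[[9,19],[12,15],[25,3],[28,0],[33,20],[46,3],[50,0]]
[[9,19],[12,15],[25,3],[28,0],[31,4],[33,20],[46,3],[50,0]]
[[9,19],[12,15],[25,3],[28,0],[31,4],[33,20],[46,3],[50,0]]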